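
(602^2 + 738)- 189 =362953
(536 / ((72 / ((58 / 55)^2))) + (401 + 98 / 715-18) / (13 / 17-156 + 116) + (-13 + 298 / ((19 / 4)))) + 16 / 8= 50.25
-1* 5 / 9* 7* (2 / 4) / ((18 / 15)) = -175 / 108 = -1.62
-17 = -17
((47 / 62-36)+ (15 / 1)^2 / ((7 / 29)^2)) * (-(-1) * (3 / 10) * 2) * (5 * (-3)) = -104623965 / 3038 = -34438.43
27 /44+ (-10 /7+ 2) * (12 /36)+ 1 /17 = 0.86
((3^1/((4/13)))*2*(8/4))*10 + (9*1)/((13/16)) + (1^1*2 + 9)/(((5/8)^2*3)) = 400202/975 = 410.46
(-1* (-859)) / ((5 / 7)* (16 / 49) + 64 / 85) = 871.04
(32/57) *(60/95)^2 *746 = 1145856/6859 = 167.06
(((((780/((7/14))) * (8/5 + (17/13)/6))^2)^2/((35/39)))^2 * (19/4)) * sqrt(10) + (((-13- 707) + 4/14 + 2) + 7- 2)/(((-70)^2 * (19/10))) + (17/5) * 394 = 78043465712081772992479130000.00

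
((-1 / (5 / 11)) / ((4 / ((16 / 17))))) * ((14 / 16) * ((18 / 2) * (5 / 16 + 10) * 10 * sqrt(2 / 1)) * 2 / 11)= -10395 * sqrt(2) / 136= -108.09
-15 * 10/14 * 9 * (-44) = 29700/7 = 4242.86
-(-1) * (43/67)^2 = 1849/4489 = 0.41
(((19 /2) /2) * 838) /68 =7961 /136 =58.54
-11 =-11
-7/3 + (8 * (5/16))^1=1/6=0.17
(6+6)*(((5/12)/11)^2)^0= 12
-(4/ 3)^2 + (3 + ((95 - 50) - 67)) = -187/ 9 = -20.78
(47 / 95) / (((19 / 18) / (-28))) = -23688 / 1805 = -13.12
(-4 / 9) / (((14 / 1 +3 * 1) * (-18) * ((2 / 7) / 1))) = 7 / 1377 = 0.01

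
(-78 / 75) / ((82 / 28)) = -364 / 1025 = -0.36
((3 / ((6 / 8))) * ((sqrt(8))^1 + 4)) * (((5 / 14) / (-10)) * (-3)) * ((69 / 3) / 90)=0.75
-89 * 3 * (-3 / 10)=801 / 10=80.10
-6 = -6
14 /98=1 /7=0.14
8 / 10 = 4 / 5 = 0.80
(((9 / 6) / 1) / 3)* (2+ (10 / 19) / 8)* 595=93415 / 152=614.57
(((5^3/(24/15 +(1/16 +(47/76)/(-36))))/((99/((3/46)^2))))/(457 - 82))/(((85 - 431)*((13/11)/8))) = -1140/6694560067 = -0.00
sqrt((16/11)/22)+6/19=0.57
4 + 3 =7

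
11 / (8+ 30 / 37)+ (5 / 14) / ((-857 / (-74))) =2501903 / 1955674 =1.28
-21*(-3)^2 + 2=-187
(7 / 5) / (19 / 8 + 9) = 8 / 65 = 0.12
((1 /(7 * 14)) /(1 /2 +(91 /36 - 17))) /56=-9 /690116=-0.00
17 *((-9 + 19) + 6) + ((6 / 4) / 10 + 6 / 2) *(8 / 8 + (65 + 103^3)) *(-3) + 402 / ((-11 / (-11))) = -206524397 / 20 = -10326219.85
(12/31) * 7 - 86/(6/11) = -14411/93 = -154.96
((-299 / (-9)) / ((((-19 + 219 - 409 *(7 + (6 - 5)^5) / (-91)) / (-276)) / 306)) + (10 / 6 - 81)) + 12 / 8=-96375185 / 8052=-11969.10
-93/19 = -4.89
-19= -19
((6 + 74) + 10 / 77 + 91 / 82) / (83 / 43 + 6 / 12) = 22056721 / 659813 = 33.43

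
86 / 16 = 43 / 8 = 5.38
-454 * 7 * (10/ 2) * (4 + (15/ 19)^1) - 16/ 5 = -7230254/ 95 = -76107.94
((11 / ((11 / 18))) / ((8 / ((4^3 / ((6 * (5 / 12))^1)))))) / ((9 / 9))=288 / 5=57.60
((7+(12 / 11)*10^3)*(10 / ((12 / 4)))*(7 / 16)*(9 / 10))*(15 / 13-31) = -1892373 / 44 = -43008.48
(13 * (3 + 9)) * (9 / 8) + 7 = 365 / 2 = 182.50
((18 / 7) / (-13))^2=324 / 8281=0.04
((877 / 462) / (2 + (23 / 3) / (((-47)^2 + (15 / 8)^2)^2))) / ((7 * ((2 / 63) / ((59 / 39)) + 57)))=0.00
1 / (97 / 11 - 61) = -11 / 574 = -0.02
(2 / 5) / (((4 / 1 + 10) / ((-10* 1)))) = -2 / 7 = -0.29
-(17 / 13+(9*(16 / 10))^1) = -1021 / 65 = -15.71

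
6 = 6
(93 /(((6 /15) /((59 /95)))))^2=30107169 /1444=20849.84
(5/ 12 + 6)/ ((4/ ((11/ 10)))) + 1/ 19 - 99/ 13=-5.80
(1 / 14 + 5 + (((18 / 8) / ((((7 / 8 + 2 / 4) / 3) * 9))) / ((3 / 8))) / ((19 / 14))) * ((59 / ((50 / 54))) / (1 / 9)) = 10308303 / 2926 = 3523.00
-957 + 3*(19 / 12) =-3809 / 4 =-952.25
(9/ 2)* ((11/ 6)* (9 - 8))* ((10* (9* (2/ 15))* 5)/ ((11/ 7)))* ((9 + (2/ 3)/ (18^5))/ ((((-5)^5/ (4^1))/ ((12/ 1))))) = -178564183/ 4100625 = -43.55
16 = 16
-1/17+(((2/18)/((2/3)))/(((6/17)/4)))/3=262/459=0.57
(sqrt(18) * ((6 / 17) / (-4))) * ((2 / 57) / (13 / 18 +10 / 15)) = -54 * sqrt(2) / 8075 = -0.01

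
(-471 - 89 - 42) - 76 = -678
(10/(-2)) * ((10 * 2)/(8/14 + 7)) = -700/53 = -13.21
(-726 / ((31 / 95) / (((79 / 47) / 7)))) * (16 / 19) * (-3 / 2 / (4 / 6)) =10323720 / 10199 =1012.23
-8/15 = -0.53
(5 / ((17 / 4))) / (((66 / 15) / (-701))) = -35050 / 187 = -187.43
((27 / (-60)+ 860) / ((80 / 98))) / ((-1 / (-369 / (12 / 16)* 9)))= 4662457.06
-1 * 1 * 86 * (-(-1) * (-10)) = 860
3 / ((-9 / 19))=-19 / 3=-6.33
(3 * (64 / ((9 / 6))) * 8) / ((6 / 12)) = 2048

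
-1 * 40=-40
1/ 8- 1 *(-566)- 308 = 2065/ 8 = 258.12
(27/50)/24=9/400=0.02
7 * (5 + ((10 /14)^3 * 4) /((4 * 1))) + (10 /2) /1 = 2085 /49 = 42.55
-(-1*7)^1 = 7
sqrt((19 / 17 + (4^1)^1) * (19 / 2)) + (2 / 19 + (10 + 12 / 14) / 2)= 736 / 133 + sqrt(56202) / 34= 12.51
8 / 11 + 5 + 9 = 162 / 11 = 14.73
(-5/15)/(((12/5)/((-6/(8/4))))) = 5/12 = 0.42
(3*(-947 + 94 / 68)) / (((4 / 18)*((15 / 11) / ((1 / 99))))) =-32151 / 340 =-94.56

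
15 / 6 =5 / 2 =2.50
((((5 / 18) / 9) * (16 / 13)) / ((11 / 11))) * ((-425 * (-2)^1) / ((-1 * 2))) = -17000 / 1053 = -16.14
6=6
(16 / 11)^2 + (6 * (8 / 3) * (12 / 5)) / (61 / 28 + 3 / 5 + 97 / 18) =8488960 / 1245211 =6.82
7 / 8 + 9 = 79 / 8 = 9.88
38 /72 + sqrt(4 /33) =2 * sqrt(33) /33 + 19 /36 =0.88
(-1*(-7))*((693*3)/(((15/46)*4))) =111573/10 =11157.30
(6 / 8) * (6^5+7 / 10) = 233301 / 40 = 5832.52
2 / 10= 1 / 5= 0.20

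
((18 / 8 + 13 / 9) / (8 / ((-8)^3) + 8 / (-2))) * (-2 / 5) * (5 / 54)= 2128 / 62451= 0.03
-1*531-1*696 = -1227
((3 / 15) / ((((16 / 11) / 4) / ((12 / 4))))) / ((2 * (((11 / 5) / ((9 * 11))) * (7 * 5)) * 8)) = 297 / 2240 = 0.13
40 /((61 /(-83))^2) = 275560 /3721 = 74.06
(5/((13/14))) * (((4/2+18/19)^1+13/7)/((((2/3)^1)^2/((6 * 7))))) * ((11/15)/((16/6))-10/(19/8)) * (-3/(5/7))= 7585747281/187720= 40409.90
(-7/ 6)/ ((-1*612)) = 7/ 3672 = 0.00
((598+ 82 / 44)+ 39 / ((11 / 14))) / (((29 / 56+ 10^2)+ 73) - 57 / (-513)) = 3.74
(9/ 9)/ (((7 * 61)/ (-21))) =-3/ 61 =-0.05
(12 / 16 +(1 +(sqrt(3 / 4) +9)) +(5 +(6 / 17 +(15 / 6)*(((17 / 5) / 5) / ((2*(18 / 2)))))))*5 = 5*sqrt(3) / 2 +12391 / 153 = 85.32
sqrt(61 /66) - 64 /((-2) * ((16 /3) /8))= sqrt(4026) /66 + 48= 48.96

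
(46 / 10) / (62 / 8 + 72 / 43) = 0.49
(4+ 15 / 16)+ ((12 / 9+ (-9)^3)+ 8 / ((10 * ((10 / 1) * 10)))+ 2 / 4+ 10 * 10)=-3733327 / 6000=-622.22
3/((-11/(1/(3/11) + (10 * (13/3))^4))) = -285610297/297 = -961650.83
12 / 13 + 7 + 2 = 129 / 13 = 9.92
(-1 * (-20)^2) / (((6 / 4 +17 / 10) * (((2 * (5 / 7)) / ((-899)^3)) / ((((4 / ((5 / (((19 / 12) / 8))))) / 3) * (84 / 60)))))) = 676439182769 / 144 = 4697494324.78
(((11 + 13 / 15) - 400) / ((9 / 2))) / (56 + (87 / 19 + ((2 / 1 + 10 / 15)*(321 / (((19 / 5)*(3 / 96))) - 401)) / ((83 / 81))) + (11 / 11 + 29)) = -0.01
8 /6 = 4 /3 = 1.33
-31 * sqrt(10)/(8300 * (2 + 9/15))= -31 * sqrt(10)/21580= -0.00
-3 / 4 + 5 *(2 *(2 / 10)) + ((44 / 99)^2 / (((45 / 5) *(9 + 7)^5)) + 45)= 46.25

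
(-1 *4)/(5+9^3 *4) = -4/2921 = -0.00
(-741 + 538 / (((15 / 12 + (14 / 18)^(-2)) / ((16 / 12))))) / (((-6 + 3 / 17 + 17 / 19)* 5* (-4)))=-54463937 / 10870176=-5.01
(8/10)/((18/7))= 14/45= 0.31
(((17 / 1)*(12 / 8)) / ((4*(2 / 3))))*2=153 / 8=19.12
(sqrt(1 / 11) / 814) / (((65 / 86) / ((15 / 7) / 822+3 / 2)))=5633 * sqrt(11) / 25370345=0.00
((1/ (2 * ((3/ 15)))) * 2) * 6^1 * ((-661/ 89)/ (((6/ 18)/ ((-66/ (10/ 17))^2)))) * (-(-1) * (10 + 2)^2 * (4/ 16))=-134803816488/ 445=-302929924.69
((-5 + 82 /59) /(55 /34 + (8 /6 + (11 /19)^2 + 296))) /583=-7843086 /379065775055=-0.00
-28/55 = -0.51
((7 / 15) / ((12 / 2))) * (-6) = -7 / 15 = -0.47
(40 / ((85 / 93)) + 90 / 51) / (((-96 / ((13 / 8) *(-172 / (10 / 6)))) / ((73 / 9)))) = 645.11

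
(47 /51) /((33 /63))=329 /187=1.76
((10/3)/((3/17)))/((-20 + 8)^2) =85/648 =0.13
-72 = -72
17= 17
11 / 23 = 0.48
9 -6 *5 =-21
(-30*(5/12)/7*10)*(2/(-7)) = 250/49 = 5.10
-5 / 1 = -5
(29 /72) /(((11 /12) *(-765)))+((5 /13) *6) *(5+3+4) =18176023 /656370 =27.69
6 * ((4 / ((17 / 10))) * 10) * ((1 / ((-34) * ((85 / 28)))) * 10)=-67200 / 4913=-13.68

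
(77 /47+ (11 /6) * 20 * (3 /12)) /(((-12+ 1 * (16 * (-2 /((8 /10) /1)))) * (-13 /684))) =173679 /15886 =10.93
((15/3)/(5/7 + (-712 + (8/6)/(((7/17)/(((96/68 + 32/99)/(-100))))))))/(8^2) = -51975/473241536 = -0.00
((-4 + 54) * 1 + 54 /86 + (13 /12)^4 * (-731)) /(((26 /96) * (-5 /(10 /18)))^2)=-852615641 /5297643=-160.94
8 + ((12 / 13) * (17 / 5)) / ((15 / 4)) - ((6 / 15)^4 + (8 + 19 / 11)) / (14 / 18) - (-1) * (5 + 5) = 3939883 / 625625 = 6.30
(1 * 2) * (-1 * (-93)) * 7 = 1302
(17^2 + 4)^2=85849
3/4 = 0.75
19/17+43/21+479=172133/357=482.17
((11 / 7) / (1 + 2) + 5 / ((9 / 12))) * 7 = 151 / 3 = 50.33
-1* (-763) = 763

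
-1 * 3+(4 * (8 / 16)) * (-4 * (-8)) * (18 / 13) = 1113 / 13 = 85.62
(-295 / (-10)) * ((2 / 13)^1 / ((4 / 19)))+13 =1797 / 52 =34.56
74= 74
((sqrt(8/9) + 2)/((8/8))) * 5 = 10 * sqrt(2)/3 + 10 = 14.71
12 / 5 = 2.40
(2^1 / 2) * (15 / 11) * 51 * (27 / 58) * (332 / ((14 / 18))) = 30858570 / 2233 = 13819.33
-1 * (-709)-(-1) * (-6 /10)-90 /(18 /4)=3442 /5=688.40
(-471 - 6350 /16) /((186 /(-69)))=159689 /496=321.95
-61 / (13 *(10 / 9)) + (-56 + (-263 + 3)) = -41629 / 130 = -320.22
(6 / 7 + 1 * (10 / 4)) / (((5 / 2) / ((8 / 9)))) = 376 / 315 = 1.19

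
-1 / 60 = -0.02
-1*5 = -5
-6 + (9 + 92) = 95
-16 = -16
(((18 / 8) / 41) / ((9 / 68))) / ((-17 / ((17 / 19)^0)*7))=-1 / 287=-0.00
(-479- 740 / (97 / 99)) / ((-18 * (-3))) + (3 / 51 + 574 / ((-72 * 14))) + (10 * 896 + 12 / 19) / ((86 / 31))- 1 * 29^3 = -6164119605751 / 291002328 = -21182.37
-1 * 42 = -42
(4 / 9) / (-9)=-4 / 81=-0.05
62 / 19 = 3.26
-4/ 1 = -4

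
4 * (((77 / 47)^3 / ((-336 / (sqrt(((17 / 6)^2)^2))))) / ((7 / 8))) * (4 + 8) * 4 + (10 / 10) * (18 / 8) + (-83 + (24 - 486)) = -2114761213 / 3737628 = -565.80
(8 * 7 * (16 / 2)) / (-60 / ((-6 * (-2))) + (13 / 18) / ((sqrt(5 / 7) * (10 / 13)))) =-362880000 / 3850073 - 13628160 * sqrt(35) / 3850073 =-115.19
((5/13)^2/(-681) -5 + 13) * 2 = 1841374/115089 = 16.00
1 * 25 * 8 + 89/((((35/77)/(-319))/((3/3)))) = -311301/5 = -62260.20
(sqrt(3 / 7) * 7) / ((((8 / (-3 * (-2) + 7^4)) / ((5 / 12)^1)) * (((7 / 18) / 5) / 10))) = 902625 * sqrt(21) / 56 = 73863.35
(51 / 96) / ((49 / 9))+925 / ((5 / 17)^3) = 285033373 / 7840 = 36356.30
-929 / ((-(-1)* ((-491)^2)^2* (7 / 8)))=-7432 / 406840339927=-0.00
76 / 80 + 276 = 5539 / 20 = 276.95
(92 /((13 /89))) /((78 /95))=388930 /507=767.12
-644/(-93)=644/93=6.92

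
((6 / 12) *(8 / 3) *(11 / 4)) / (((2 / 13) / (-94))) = -2240.33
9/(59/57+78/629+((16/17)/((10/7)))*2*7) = 1613385/1861241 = 0.87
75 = 75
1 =1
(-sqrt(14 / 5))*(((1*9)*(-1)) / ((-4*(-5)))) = 9*sqrt(70) / 100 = 0.75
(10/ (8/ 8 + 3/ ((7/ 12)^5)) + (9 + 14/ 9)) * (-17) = -1258449055/ 6869727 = -183.19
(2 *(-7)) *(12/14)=-12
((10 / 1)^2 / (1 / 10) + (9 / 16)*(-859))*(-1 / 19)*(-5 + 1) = 8269 / 76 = 108.80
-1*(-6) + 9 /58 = 357 /58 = 6.16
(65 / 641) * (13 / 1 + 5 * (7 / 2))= 3965 / 1282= 3.09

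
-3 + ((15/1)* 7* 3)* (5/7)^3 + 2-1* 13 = 4939/49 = 100.80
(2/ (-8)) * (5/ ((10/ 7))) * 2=-7/ 4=-1.75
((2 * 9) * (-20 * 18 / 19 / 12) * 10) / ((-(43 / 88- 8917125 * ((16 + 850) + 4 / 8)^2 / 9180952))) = -948844800 / 2434607770867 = -0.00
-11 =-11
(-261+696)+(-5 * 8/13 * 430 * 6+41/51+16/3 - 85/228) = -377793961/50388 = -7497.70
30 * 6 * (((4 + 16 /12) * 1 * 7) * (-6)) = -40320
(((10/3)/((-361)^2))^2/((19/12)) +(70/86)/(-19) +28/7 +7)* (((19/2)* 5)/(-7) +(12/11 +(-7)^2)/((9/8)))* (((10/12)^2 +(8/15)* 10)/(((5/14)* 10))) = 34060113757353284587/48801843809237475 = 697.93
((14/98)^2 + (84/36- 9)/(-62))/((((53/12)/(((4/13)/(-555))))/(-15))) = 176/730639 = 0.00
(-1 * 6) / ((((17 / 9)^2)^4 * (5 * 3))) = -86093442 / 34878787205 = -0.00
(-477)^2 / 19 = 11975.21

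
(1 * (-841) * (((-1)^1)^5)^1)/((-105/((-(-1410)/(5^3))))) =-79054/875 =-90.35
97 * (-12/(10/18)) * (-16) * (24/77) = 4022784/385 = 10448.79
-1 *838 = -838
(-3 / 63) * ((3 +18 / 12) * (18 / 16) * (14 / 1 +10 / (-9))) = -3.11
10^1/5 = 2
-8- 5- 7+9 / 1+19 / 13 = -124 / 13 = -9.54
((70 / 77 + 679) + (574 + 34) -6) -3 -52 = 13496 / 11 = 1226.91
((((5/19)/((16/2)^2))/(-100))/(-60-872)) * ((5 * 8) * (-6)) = -3/283328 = -0.00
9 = 9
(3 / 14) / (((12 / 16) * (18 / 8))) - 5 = -307 / 63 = -4.87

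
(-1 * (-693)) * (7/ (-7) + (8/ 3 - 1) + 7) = 5313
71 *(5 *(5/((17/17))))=1775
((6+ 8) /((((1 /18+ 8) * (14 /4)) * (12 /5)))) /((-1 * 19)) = -6 /551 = -0.01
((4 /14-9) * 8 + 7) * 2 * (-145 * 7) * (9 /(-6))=-190965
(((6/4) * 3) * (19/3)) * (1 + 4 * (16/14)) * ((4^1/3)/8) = 741/28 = 26.46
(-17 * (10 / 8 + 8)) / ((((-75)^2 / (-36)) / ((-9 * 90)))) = -101898 / 125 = -815.18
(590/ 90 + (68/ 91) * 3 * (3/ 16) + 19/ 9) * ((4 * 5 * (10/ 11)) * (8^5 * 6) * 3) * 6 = 585282355200/ 1001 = 584697657.54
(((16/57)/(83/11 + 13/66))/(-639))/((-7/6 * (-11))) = -64/14476119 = -0.00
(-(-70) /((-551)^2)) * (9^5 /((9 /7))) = 3214890 /303601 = 10.59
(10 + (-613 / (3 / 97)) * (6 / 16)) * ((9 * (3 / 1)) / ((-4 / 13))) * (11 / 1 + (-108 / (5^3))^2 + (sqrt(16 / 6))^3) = 2315859 * sqrt(6) / 2 + 3825454005009 / 500000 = 10487244.44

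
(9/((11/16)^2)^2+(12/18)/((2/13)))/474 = 1959805/20819502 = 0.09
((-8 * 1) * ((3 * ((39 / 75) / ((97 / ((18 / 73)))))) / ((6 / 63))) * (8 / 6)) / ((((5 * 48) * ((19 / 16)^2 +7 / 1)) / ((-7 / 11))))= 2935296 / 20962415375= 0.00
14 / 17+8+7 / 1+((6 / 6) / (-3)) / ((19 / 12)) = 5043 / 323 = 15.61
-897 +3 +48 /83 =-74154 /83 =-893.42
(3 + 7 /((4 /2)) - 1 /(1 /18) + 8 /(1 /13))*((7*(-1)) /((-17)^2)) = -1295 /578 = -2.24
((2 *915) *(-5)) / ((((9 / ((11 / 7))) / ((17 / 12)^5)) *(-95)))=4763620235 / 49641984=95.96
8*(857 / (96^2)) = 857 / 1152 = 0.74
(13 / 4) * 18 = 117 / 2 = 58.50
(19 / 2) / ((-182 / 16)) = -76 / 91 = -0.84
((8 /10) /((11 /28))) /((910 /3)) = 24 /3575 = 0.01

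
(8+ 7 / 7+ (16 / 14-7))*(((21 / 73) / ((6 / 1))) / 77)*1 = 0.00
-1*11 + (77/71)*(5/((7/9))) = -286/71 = -4.03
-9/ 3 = -3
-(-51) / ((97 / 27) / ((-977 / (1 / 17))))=-22870593 / 97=-235779.31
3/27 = 1/9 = 0.11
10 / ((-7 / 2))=-20 / 7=-2.86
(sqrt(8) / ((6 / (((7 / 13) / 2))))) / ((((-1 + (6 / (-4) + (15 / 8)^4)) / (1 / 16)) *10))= 448 *sqrt(2) / 7875075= 0.00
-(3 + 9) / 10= -6 / 5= -1.20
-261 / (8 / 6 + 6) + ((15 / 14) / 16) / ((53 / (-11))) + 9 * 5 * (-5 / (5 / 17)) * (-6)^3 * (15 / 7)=46236111897 / 130592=354050.11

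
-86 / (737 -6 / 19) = -1634 / 13997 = -0.12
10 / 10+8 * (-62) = -495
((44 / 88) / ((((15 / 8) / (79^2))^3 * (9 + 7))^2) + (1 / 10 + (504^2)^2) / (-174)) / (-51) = -3509563022703211218685784497 / 67386937500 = -52080761537845687.36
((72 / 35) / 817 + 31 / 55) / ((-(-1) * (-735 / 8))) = -0.01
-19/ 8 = -2.38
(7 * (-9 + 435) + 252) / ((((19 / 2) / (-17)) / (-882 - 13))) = 98410620 / 19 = 5179506.32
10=10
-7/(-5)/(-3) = -7/15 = -0.47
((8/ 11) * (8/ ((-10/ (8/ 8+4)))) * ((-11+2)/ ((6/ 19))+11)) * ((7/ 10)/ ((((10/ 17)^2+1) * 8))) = 14161/ 4279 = 3.31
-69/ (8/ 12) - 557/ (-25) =-81.22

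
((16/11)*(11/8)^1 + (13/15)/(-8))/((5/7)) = 1589/600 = 2.65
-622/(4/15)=-2332.50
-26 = -26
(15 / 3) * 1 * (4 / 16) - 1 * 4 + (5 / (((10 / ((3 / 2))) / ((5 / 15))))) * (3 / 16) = -2.70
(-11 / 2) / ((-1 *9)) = 11 / 18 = 0.61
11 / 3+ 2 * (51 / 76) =571 / 114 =5.01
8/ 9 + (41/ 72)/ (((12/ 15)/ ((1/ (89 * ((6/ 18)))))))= 0.91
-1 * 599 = -599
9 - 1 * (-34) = 43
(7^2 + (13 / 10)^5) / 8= 5271293 / 800000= 6.59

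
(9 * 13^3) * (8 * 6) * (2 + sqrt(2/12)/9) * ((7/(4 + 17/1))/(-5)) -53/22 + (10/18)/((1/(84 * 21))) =-13812657/110 -17576 * sqrt(6)/15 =-128439.76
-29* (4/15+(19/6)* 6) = -8381/15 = -558.73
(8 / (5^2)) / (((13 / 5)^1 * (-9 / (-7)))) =56 / 585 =0.10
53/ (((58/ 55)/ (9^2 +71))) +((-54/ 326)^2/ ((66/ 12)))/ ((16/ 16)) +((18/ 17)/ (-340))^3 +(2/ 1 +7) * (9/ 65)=20320203245016205652053/ 2659517010445867000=7640.56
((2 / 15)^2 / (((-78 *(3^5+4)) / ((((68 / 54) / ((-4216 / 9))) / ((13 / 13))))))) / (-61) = -1 / 24591604050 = -0.00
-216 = -216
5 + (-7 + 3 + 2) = 3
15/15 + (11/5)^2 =146/25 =5.84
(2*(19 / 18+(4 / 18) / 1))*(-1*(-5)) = 115 / 9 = 12.78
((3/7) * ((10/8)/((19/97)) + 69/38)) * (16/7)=1068/133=8.03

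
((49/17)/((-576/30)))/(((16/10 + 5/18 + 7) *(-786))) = 1225/56939936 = 0.00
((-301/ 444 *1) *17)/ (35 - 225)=5117/ 84360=0.06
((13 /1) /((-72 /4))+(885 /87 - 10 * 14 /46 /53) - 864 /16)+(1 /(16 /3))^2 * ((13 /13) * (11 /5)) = -44.53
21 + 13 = 34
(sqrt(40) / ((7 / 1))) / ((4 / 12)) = 6*sqrt(10) / 7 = 2.71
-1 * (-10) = 10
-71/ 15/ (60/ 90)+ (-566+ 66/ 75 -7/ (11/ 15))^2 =49947784303/ 151250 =330233.28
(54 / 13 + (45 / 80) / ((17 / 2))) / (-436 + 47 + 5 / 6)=-22383 / 2058836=-0.01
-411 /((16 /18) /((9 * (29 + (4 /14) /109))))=-736696539 /6104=-120690.78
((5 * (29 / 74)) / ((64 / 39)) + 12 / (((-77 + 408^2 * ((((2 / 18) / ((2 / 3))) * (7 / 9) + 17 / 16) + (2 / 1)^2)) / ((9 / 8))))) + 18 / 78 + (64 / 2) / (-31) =1942606836073 / 4948404063616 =0.39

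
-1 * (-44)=44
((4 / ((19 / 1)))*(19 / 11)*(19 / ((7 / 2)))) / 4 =38 / 77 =0.49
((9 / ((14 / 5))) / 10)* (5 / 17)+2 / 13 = 1537 / 6188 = 0.25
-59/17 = -3.47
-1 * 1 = -1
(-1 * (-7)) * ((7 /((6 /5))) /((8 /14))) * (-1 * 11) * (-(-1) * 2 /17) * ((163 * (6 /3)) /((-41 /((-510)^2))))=7841237250 /41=191249689.02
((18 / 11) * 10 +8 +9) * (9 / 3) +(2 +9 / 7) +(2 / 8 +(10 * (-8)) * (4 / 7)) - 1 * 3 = 54.91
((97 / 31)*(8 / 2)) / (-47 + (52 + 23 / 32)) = 2.19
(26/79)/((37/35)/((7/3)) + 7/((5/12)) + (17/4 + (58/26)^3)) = 55979560/5545689479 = 0.01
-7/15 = -0.47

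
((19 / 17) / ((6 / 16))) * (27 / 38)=36 / 17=2.12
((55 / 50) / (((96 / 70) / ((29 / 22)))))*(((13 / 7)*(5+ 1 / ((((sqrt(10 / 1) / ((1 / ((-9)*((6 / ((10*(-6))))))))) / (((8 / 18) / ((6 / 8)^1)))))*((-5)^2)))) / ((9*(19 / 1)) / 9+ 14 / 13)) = 169*sqrt(10) / 656100+ 845 / 1728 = 0.49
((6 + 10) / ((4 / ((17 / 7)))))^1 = 68 / 7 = 9.71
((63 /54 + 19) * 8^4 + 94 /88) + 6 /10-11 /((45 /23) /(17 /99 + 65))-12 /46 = 33705929009 /409860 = 82237.66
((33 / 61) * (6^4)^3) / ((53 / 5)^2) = 1795845427200 / 171349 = 10480629.75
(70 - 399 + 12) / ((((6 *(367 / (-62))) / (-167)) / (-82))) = 134570938 / 1101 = 122226.10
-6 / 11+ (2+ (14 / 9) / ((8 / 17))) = 1885 / 396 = 4.76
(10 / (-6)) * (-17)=85 / 3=28.33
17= 17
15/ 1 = 15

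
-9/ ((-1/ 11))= 99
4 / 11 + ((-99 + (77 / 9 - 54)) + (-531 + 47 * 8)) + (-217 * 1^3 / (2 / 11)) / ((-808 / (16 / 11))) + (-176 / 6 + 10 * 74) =4136930 / 9999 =413.73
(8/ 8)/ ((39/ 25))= 25/ 39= 0.64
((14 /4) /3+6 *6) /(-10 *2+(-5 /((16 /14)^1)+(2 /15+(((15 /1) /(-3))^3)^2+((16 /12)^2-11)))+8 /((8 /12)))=13380 /5617273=0.00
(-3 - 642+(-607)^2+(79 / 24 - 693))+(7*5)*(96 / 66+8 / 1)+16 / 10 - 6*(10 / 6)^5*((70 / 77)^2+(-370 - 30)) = 52042947923 / 130680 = 398247.23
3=3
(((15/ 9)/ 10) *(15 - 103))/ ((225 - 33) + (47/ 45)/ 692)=-456720/ 5978927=-0.08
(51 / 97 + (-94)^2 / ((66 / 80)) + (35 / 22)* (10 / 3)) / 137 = 34302338 / 438537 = 78.22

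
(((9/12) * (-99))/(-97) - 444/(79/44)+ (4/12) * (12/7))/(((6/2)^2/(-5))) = 263864635/1931076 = 136.64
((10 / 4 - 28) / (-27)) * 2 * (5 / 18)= 85 / 162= 0.52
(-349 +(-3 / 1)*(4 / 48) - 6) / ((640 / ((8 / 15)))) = -1421 / 4800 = -0.30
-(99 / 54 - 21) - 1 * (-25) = 265 / 6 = 44.17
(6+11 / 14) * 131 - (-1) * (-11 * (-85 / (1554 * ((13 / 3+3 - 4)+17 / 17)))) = 2993490 / 3367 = 889.07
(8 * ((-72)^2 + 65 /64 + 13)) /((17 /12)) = 58707 /2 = 29353.50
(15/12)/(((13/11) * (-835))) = -11/8684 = -0.00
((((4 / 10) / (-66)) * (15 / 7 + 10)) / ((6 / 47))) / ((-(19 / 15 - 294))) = -3995 / 2028642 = -0.00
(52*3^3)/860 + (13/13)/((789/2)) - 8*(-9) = 12491089/169635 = 73.64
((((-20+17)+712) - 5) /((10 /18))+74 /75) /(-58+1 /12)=-380456 /17375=-21.90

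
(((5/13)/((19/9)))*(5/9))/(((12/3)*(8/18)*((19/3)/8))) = 675/9386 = 0.07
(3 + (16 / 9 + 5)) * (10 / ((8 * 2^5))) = 55 / 144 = 0.38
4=4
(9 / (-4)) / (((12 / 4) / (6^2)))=-27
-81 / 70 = -1.16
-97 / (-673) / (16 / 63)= 6111 / 10768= 0.57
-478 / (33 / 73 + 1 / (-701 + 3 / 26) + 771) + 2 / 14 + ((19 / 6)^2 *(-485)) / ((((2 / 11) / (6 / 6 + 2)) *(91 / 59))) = -4485131091483493 / 86204543880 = -52028.94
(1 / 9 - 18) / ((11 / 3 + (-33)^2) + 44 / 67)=-1541 / 94182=-0.02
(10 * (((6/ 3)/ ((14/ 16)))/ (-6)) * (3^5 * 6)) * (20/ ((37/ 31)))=-24105600/ 259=-93071.81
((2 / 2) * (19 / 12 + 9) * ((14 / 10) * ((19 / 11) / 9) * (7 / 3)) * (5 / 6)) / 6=118237 / 128304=0.92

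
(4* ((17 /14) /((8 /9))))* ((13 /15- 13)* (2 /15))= -221 /25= -8.84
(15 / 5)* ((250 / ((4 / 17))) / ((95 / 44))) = 1476.32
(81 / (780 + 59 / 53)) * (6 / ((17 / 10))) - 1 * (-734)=516834302 / 703783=734.37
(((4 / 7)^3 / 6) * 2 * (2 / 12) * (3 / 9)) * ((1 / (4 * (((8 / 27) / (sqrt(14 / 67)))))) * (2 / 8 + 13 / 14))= 33 * sqrt(938) / 643468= 0.00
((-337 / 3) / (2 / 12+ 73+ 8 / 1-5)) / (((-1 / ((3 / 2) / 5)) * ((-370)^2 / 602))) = 304311 / 156408250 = 0.00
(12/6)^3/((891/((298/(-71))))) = -2384/63261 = -0.04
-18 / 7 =-2.57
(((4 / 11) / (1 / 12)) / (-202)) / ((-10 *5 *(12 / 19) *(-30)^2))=19 / 24997500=0.00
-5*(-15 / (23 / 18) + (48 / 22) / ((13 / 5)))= 179250 / 3289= 54.50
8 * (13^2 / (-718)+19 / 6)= 25256 / 1077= 23.45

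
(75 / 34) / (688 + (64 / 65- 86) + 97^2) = 4875 / 22126486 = 0.00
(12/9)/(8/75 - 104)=-25/1948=-0.01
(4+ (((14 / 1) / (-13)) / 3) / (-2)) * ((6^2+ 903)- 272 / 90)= 6865397 / 1755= 3911.91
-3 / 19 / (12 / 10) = -0.13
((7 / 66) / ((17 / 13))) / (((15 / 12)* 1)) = 182 / 2805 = 0.06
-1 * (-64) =64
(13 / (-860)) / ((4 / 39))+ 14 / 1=47653 / 3440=13.85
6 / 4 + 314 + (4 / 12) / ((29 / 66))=18343 / 58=316.26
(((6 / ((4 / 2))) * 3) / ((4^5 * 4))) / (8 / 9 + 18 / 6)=81 / 143360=0.00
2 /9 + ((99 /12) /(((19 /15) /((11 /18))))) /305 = 19633 /83448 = 0.24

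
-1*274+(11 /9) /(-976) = -2406827 /8784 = -274.00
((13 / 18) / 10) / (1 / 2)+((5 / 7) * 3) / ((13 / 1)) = 2533 / 8190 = 0.31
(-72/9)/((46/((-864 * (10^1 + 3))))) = 44928/23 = 1953.39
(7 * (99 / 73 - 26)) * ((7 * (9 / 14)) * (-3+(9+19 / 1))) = -2833425 / 146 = -19407.02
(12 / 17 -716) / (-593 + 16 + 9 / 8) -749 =-58563651 / 78319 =-747.76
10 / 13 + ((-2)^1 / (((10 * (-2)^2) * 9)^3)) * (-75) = 0.77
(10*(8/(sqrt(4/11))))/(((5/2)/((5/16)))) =5*sqrt(11) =16.58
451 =451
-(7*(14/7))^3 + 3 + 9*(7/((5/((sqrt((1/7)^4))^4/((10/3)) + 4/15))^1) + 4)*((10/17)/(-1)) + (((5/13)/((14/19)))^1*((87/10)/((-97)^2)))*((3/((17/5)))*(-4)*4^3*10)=-23676927925814402/8562331276135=-2765.24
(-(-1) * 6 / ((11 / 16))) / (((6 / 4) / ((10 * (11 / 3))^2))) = 70400 / 9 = 7822.22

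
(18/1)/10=9/5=1.80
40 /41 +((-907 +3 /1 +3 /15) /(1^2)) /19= -181479 /3895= -46.59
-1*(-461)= 461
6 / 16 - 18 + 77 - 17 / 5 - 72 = -641 / 40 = -16.02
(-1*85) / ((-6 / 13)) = 1105 / 6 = 184.17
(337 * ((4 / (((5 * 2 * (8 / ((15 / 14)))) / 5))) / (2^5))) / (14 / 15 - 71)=-75825 / 1883392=-0.04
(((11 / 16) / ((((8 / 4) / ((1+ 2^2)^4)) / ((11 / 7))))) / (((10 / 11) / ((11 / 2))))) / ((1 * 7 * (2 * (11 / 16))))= 166375 / 784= 212.21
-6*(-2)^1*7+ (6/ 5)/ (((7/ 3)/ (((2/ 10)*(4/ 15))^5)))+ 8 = 849023439548/ 9228515625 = 92.00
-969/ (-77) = 969/ 77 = 12.58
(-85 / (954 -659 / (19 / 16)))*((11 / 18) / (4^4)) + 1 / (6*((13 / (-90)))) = -1.15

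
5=5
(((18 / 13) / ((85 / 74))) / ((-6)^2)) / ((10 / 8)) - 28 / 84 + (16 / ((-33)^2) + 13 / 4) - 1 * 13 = -10.04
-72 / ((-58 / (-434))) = -15624 / 29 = -538.76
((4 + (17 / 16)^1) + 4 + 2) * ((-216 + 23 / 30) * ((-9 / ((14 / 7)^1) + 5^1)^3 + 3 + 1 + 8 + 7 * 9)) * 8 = -228958763 / 160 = -1430992.27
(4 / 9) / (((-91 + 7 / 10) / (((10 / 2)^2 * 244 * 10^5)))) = -24400000000 / 8127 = -3002337.89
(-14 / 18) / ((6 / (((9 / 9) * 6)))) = -7 / 9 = -0.78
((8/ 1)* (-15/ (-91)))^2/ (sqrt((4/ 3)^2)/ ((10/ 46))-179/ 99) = 0.40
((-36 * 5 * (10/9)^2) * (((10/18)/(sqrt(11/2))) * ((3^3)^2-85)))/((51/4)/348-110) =426880000 * sqrt(22)/6494499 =308.30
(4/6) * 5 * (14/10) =14/3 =4.67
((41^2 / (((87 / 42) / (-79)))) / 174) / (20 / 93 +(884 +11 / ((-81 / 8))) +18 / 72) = -3112277364 / 7461902855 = -0.42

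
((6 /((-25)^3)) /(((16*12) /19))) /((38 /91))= -91 /1000000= -0.00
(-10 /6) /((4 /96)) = -40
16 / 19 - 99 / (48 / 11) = -6641 / 304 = -21.85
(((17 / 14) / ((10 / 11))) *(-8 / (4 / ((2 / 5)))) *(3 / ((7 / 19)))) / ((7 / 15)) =-31977 / 1715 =-18.65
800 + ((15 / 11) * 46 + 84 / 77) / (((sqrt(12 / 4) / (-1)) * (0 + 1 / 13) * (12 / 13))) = 800-6591 * sqrt(3) / 22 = 281.09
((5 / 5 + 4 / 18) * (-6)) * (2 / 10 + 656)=-4812.13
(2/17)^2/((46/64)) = 128/6647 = 0.02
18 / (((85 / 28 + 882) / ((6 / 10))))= 1512 / 123905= 0.01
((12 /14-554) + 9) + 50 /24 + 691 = 148.94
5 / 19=0.26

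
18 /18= 1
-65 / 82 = -0.79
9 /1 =9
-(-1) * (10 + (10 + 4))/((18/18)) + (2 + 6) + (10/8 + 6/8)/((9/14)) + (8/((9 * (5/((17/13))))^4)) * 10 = 822429611836/23423590125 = 35.11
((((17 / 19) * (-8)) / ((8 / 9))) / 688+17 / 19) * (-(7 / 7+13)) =-80801 / 6536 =-12.36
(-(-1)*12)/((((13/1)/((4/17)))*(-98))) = -0.00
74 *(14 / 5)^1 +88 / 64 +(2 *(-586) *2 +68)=-2067.42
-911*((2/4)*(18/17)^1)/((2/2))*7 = -57393/17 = -3376.06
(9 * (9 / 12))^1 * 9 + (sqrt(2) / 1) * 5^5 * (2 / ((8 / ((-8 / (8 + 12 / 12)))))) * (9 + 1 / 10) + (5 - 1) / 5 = 1231 / 20 - 56875 * sqrt(2) / 9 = -8875.49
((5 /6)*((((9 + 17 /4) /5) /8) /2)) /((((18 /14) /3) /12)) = 371 /96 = 3.86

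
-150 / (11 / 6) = -900 / 11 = -81.82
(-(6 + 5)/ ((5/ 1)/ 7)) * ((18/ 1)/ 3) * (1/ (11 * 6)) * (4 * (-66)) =1848/ 5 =369.60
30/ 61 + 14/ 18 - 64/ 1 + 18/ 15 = -168901/ 2745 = -61.53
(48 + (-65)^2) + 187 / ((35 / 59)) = 160588 / 35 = 4588.23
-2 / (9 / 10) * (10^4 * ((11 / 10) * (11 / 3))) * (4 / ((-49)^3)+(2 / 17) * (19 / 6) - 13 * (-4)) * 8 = -6083691724000000 / 162002673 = -37553032.99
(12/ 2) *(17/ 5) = 102/ 5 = 20.40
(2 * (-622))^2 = 1547536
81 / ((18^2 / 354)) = 177 / 2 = 88.50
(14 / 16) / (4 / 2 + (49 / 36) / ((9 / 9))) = 63 / 242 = 0.26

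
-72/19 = -3.79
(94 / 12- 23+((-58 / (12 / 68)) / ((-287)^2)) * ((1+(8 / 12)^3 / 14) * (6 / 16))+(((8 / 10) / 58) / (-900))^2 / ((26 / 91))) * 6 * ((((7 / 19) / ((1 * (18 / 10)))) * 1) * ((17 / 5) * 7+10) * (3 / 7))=-12585586503188558561 / 46641925019812500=-269.83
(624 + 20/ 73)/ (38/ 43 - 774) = -489899/ 606703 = -0.81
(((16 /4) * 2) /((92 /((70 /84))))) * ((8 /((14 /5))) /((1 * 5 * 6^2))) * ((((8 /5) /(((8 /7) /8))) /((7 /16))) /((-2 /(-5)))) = 320 /4347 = 0.07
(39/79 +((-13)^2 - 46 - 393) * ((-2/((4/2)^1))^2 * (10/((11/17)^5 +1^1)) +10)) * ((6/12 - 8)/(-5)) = -240000569658/31222933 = -7686.68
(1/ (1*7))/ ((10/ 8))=4/ 35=0.11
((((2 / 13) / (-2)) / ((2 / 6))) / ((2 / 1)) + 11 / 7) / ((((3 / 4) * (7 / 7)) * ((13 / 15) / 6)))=15900 / 1183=13.44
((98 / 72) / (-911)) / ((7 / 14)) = -49 / 16398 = -0.00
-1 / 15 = -0.07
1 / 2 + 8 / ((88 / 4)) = 19 / 22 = 0.86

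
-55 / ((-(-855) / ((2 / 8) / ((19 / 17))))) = -187 / 12996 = -0.01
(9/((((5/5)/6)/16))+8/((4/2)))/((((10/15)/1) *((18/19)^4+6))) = 28279657/147817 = 191.32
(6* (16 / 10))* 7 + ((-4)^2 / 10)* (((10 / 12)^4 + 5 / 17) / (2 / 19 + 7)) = 25049287 / 371790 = 67.37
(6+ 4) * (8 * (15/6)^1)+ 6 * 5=230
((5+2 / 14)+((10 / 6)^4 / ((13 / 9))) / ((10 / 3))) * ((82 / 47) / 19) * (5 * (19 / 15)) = 151003 / 38493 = 3.92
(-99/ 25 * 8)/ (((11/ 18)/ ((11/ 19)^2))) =-156816/ 9025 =-17.38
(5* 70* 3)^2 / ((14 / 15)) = 1181250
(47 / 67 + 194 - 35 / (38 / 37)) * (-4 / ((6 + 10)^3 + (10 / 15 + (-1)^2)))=-0.16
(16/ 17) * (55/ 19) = 880/ 323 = 2.72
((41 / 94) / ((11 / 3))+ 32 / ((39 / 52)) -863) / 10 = -508861 / 6204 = -82.02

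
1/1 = 1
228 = 228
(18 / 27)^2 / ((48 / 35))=35 / 108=0.32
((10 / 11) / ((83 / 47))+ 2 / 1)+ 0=2296 / 913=2.51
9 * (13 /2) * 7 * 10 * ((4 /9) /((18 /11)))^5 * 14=32828635840 /387420489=84.74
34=34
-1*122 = -122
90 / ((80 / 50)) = 225 / 4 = 56.25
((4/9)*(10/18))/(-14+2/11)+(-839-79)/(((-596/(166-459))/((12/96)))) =-207041053/3668976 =-56.43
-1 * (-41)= 41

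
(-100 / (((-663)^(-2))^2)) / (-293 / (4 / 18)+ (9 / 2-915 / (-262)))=1687462576979400 / 114451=14743974076.06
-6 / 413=-0.01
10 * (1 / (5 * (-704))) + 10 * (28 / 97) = 98463 / 34144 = 2.88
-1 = -1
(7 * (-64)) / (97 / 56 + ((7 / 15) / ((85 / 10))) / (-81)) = -258.74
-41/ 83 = -0.49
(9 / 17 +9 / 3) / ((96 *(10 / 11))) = 11 / 272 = 0.04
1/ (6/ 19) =19/ 6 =3.17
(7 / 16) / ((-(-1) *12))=7 / 192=0.04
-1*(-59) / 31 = 59 / 31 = 1.90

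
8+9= 17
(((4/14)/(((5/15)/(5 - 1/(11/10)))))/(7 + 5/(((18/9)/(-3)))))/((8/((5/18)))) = -75/308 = -0.24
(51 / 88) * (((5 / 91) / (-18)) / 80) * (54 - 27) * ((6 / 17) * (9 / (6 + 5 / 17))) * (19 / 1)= -78489 / 13709696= -0.01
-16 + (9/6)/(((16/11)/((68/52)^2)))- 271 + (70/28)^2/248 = -285.21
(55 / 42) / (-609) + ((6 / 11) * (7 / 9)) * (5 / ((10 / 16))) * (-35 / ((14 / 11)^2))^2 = 40528895 / 25578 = 1584.52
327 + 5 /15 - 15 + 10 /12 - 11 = 1813 /6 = 302.17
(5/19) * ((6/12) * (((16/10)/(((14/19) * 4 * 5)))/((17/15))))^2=171/283220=0.00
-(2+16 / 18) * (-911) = 23686 / 9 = 2631.78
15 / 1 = 15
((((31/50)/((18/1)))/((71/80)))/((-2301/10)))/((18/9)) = -124/1470339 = -0.00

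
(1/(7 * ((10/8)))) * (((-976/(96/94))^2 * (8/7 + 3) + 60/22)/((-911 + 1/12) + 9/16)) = -167813291584/353290245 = -475.00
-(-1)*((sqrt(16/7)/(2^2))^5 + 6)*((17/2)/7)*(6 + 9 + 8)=391*sqrt(7)/4802 + 1173/7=167.79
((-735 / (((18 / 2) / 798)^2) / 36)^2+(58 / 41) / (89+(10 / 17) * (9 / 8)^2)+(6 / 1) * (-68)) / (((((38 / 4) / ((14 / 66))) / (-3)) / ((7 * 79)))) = -291059929787116886321702 / 304975071621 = -954372854935.58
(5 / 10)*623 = 623 / 2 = 311.50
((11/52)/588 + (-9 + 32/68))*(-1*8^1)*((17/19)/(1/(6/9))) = 4433333/108927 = 40.70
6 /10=0.60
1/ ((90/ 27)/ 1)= 3/ 10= 0.30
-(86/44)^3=-79507/10648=-7.47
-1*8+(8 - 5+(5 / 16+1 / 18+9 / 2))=-19 / 144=-0.13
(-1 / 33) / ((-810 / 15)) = 1 / 1782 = 0.00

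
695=695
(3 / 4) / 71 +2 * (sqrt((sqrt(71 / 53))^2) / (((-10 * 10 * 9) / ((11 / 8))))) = 3 / 284 -11 * sqrt(3763) / 190800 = 0.01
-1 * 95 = -95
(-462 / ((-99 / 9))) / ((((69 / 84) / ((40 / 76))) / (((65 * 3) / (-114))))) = -382200 / 8303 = -46.03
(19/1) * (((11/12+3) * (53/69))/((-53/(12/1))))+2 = -755/69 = -10.94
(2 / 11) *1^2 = 2 / 11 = 0.18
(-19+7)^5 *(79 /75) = -6552576 /25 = -262103.04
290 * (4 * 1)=1160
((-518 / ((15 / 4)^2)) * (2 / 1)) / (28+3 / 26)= -430976 / 164475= -2.62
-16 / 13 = -1.23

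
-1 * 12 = -12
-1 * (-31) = 31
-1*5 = -5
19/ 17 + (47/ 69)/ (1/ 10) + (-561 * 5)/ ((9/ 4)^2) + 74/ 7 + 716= 13333345/ 73899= 180.43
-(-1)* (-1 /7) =-1 /7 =-0.14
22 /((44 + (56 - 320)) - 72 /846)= -517 /5172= -0.10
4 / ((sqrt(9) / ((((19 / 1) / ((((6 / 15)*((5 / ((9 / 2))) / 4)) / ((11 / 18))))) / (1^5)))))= 418 / 3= 139.33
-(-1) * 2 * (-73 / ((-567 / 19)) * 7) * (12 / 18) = 5548 / 243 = 22.83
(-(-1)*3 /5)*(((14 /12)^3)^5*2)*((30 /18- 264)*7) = -26154316358275987 /1175462461440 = -22250.24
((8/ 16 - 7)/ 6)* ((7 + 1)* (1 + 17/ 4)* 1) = -91/ 2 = -45.50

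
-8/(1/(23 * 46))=-8464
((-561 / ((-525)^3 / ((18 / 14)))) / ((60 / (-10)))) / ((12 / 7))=-187 / 385875000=-0.00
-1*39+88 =49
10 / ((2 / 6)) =30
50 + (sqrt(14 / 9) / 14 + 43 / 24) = sqrt(14) / 42 + 1243 / 24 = 51.88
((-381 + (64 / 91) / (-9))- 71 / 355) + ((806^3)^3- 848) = 587853735618643655111298075226 / 4095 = 143554025792098572676751700.00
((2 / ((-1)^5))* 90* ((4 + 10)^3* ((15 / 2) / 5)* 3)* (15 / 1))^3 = -37057929853283136000000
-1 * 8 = -8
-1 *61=-61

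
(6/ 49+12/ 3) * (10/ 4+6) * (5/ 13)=8585/ 637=13.48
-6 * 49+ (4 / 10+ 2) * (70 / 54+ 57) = -6934 / 45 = -154.09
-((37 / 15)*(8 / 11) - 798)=131374 / 165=796.21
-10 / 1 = -10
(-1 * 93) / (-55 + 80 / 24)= 9 / 5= 1.80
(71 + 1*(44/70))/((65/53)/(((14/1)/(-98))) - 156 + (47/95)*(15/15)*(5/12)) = -30294588/69522355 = -0.44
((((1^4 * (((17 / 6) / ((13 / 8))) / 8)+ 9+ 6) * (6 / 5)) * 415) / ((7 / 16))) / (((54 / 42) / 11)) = 17339696 / 117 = 148202.53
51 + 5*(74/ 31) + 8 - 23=1486/ 31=47.94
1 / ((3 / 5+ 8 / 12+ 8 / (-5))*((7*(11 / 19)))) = -57 / 77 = -0.74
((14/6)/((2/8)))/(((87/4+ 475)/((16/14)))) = 128/5961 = 0.02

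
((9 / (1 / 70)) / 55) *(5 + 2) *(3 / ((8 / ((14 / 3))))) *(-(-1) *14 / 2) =21609 / 22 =982.23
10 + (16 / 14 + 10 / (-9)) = 632 / 63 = 10.03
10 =10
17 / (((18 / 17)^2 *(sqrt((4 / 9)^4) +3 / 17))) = 83521 / 2060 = 40.54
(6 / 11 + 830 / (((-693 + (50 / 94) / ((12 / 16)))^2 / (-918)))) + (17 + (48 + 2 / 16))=53730997442731 / 838490203672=64.08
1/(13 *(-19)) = -1/247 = -0.00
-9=-9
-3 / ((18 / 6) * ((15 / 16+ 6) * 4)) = -4 / 111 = -0.04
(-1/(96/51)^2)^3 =-24137569/1073741824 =-0.02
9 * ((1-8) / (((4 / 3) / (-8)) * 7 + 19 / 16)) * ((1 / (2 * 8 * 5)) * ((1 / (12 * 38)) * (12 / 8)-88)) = 5055939 / 1520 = 3326.28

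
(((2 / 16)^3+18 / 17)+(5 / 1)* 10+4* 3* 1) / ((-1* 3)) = -548881 / 26112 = -21.02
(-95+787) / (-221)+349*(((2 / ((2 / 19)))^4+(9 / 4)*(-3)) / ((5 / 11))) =442244328843 / 4420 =100055278.02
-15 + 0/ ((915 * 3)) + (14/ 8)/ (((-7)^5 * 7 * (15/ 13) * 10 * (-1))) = -151262987/ 10084200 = -15.00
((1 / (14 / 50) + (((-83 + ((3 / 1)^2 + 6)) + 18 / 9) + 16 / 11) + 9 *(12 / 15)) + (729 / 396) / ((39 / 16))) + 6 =-235329 / 5005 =-47.02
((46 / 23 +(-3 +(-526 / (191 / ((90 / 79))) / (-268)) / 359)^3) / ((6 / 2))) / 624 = -597563204371198165418810435 / 44747108621216834992143016968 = -0.01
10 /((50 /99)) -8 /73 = 7187 /365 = 19.69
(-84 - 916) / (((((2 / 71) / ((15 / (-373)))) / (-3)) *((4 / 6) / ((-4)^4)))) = -613440000 / 373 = -1644611.26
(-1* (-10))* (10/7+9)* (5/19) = 3650/133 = 27.44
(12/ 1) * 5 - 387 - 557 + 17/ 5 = -4403/ 5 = -880.60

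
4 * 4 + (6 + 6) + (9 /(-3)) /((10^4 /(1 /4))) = 1119997 /40000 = 28.00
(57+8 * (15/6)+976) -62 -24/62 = 30709/31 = 990.61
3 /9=1 /3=0.33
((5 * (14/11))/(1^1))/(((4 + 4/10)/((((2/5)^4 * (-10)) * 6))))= -1344/605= -2.22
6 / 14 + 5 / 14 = 11 / 14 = 0.79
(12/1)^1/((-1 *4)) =-3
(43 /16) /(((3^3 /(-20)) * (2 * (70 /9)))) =-43 /336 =-0.13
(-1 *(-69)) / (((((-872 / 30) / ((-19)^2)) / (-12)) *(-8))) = -1120905 / 872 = -1285.44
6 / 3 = 2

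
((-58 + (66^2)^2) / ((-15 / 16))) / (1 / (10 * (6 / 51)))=-23811360.63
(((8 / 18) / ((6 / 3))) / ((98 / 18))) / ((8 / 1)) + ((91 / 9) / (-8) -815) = -2879761 / 3528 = -816.26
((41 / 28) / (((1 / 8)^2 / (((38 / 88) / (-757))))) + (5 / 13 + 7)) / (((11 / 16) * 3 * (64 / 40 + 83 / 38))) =16887917440 / 17979300339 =0.94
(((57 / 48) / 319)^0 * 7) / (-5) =-7 / 5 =-1.40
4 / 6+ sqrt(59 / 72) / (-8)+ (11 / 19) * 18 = 632 / 57 - sqrt(118) / 96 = 10.97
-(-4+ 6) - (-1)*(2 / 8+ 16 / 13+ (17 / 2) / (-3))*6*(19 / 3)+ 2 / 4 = -2063 / 39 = -52.90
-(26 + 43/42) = -27.02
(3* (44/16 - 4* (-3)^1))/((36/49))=2891/48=60.23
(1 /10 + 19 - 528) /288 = -5089 /2880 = -1.77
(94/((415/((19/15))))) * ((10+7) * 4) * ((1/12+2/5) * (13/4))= 5723237/186750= 30.65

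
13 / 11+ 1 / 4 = 63 / 44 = 1.43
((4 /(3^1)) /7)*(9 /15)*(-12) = -48 /35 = -1.37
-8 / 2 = -4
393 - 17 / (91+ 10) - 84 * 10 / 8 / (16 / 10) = 264383 / 808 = 327.21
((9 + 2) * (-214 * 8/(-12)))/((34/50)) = 117700/51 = 2307.84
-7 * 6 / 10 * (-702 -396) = 23058 / 5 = 4611.60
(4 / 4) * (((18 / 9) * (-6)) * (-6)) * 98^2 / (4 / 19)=3284568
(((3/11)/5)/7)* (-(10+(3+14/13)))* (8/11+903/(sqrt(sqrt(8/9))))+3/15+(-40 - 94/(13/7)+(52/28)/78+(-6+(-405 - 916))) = -5145421/3630 - 70821* 2^(1/4)* sqrt(3)/1430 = -1519.48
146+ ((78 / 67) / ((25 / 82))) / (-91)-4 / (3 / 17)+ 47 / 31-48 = 83752819 / 1090425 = 76.81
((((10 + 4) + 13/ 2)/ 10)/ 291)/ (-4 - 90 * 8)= -41/ 4213680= -0.00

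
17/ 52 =0.33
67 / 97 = 0.69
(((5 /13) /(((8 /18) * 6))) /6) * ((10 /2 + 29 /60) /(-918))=-329 /2291328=-0.00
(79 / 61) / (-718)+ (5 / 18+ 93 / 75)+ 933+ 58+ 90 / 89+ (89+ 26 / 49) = 1083.06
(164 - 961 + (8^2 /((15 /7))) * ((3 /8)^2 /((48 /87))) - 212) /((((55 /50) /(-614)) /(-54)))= -664040079 /22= -30183639.95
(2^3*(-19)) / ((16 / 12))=-114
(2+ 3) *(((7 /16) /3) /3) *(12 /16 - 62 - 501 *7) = -499555 /576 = -867.28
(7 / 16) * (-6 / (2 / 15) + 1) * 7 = -539 / 4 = -134.75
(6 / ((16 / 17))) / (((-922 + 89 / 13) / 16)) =-1326 / 11897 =-0.11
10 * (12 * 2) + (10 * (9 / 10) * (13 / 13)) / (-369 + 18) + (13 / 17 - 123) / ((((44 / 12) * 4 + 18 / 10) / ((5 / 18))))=998994 / 4199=237.91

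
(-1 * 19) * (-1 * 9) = 171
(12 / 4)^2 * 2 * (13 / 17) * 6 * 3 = 4212 / 17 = 247.76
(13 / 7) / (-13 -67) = -13 / 560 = -0.02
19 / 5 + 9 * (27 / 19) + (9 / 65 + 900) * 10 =11137198 / 1235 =9017.97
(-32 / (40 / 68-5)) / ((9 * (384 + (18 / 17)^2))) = 0.00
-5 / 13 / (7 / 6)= -30 / 91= -0.33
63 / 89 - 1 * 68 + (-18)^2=22847 / 89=256.71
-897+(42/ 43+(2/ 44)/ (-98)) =-83068567/ 92708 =-896.02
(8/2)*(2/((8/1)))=1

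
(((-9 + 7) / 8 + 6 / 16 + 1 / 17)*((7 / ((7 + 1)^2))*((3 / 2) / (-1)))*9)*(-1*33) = 155925 / 17408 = 8.96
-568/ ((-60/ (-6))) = -284/ 5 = -56.80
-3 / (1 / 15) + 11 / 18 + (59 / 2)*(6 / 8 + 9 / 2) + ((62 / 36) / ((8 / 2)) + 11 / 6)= 451 / 4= 112.75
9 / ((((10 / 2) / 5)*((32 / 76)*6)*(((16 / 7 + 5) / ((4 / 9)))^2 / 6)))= 1862 / 23409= 0.08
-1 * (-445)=445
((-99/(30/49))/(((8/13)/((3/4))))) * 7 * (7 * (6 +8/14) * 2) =-10153143/80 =-126914.29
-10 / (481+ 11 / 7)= -35 / 1689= -0.02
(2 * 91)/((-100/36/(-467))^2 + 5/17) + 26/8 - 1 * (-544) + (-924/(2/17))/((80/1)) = 75460757381/70669336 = 1067.80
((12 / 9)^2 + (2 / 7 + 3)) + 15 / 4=2221 / 252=8.81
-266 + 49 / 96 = -25487 / 96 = -265.49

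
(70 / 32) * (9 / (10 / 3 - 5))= -189 / 16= -11.81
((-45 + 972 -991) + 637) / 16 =573 / 16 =35.81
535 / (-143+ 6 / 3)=-535 / 141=-3.79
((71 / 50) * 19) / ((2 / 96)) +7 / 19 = 615319 / 475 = 1295.41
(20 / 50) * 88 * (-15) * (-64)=33792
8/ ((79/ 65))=520/ 79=6.58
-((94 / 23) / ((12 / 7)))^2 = -108241 / 19044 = -5.68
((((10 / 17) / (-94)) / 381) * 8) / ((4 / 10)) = -100 / 304419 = -0.00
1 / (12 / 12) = 1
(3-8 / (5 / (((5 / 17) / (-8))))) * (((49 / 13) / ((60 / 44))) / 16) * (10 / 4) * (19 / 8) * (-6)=-10241 / 544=-18.83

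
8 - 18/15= 34/5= 6.80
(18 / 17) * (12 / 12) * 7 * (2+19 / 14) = 423 / 17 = 24.88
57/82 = 0.70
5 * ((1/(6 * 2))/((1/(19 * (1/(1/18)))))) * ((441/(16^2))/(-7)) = -17955/512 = -35.07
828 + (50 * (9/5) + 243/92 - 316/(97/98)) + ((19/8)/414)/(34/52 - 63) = 156590920007/260384472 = 601.38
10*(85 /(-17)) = -50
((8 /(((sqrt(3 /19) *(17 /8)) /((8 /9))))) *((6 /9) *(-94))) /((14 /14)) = -96256 *sqrt(57) /1377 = -527.75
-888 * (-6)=5328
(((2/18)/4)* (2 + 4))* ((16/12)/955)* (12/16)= 1/5730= 0.00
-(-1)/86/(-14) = -1/1204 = -0.00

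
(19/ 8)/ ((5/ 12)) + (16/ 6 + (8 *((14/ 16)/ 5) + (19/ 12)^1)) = 11.35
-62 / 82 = -31 / 41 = -0.76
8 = 8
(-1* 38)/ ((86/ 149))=-2831/ 43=-65.84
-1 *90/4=-45/2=-22.50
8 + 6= 14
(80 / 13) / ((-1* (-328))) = 0.02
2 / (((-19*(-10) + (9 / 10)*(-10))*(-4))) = -1 / 362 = -0.00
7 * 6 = 42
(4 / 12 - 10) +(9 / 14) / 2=-785 / 84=-9.35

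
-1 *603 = -603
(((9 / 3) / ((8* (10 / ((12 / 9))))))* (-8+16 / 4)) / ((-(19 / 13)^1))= 13 / 95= 0.14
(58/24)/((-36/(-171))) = 551/48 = 11.48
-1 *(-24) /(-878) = -12 /439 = -0.03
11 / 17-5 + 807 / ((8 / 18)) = 123175 / 68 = 1811.40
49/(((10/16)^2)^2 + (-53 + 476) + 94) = 200704/2118257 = 0.09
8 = 8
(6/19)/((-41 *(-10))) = 3/3895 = 0.00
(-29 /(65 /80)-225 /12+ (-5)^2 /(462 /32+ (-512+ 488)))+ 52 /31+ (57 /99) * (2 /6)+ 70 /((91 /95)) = 5392705 /301444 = 17.89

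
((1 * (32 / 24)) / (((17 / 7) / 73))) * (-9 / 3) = -2044 / 17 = -120.24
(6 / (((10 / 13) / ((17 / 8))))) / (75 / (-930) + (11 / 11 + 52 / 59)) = 1212627 / 131740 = 9.20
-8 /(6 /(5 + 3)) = -32 /3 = -10.67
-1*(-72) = 72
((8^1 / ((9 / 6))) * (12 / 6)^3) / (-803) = -128 / 2409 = -0.05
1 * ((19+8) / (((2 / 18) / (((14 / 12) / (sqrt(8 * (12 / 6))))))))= 567 / 8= 70.88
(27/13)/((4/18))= 243/26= 9.35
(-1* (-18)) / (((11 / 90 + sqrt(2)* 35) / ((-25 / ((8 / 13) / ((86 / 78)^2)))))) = 22881375 / 515966854-3276196875* sqrt(2) / 257983427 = -17.92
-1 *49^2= -2401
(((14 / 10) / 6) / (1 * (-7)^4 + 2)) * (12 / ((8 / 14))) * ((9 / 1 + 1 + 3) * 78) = 8281 / 4005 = 2.07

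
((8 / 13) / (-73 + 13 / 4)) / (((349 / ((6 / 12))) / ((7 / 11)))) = -112 / 13924053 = -0.00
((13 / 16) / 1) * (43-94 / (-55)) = 31967 / 880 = 36.33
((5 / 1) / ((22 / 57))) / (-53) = -285 / 1166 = -0.24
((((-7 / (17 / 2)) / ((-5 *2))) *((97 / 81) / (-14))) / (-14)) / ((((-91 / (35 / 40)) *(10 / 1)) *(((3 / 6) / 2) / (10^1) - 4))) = 97 / 796952520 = 0.00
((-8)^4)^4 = 281474976710656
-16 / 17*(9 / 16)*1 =-9 / 17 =-0.53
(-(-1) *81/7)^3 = 531441/343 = 1549.39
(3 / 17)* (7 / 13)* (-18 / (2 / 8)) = -1512 / 221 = -6.84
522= 522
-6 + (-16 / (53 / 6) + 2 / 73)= -30116 / 3869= -7.78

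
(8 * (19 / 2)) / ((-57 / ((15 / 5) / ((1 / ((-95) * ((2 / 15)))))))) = 152 / 3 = 50.67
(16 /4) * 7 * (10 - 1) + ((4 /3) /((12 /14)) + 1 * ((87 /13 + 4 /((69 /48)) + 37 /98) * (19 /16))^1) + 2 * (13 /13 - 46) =739487891 /4219488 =175.26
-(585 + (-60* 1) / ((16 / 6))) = -1125 / 2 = -562.50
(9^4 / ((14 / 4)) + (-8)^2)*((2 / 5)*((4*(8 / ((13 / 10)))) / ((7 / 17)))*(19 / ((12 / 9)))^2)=5996094480 / 637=9413021.16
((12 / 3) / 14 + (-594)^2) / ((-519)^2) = 2469854 / 1885527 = 1.31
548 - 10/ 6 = 1639/ 3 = 546.33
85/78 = 1.09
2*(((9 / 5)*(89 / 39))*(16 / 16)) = 534 / 65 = 8.22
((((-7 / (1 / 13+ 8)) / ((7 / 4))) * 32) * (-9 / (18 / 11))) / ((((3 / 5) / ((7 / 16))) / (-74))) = -42328 / 9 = -4703.11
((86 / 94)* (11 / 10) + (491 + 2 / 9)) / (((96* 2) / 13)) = 27067651 / 812160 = 33.33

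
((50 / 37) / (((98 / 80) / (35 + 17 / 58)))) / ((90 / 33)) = 14.28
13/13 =1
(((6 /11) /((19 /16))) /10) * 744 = 34.17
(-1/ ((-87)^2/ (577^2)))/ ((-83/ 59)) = 19642811/ 628227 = 31.27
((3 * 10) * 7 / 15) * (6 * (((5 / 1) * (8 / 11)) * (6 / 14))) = 1440 / 11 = 130.91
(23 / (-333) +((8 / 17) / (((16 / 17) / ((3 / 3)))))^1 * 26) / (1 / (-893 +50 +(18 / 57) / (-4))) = -22991887 / 2109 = -10901.80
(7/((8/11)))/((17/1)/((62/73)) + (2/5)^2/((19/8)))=103075/215076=0.48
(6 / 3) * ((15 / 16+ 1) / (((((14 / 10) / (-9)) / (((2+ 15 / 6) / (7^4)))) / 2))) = -12555 / 134456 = -0.09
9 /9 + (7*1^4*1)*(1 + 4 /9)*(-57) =-1726 /3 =-575.33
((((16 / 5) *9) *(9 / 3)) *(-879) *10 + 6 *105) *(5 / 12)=-632355 / 2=-316177.50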